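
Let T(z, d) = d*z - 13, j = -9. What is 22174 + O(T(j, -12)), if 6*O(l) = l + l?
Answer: 66617/3 ≈ 22206.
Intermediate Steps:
T(z, d) = -13 + d*z
O(l) = l/3 (O(l) = (l + l)/6 = (2*l)/6 = l/3)
22174 + O(T(j, -12)) = 22174 + (-13 - 12*(-9))/3 = 22174 + (-13 + 108)/3 = 22174 + (⅓)*95 = 22174 + 95/3 = 66617/3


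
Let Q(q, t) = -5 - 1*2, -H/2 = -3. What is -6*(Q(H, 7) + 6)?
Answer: 6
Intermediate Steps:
H = 6 (H = -2*(-3) = 6)
Q(q, t) = -7 (Q(q, t) = -5 - 2 = -7)
-6*(Q(H, 7) + 6) = -6*(-7 + 6) = -6*(-1) = 6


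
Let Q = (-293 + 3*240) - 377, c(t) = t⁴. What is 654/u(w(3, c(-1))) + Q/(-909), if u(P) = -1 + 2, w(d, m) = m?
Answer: 594436/909 ≈ 653.95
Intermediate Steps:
Q = 50 (Q = (-293 + 720) - 377 = 427 - 377 = 50)
u(P) = 1
654/u(w(3, c(-1))) + Q/(-909) = 654/1 + 50/(-909) = 654*1 + 50*(-1/909) = 654 - 50/909 = 594436/909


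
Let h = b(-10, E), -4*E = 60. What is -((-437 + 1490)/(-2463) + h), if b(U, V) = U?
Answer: 8561/821 ≈ 10.428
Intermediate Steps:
E = -15 (E = -1/4*60 = -15)
h = -10
-((-437 + 1490)/(-2463) + h) = -((-437 + 1490)/(-2463) - 10) = -(1053*(-1/2463) - 10) = -(-351/821 - 10) = -1*(-8561/821) = 8561/821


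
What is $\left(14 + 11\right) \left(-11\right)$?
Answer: $-275$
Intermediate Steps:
$\left(14 + 11\right) \left(-11\right) = 25 \left(-11\right) = -275$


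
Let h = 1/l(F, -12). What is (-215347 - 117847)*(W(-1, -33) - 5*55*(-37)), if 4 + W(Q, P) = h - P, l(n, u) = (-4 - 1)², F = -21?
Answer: -84998122594/25 ≈ -3.3999e+9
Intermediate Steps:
l(n, u) = 25 (l(n, u) = (-5)² = 25)
h = 1/25 ≈ 0.040000
W(Q, P) = -99/25 - P (W(Q, P) = -4 + (1/25 - P) = -99/25 - P)
(-215347 - 117847)*(W(-1, -33) - 5*55*(-37)) = (-215347 - 117847)*((-99/25 - 1*(-33)) - 5*55*(-37)) = -333194*((-99/25 + 33) - 275*(-37)) = -333194*(726/25 + 10175) = -333194*255101/25 = -84998122594/25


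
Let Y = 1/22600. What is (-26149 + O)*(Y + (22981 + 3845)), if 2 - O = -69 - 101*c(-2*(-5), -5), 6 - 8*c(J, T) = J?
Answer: -31681726025457/45200 ≈ -7.0092e+8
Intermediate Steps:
c(J, T) = ¾ - J/8
Y = 1/22600 ≈ 4.4248e-5
O = 41/2 (O = 2 - (-69 - 101*(¾ - (-1)*(-5)/4)) = 2 - (-69 - 101*(¾ - ⅛*10)) = 2 - (-69 - 101*(¾ - 5/4)) = 2 - (-69 - 101*(-½)) = 2 - (-69 + 101/2) = 2 - 1*(-37/2) = 2 + 37/2 = 41/2 ≈ 20.500)
(-26149 + O)*(Y + (22981 + 3845)) = (-26149 + 41/2)*(1/22600 + (22981 + 3845)) = -52257*(1/22600 + 26826)/2 = -52257/2*606267601/22600 = -31681726025457/45200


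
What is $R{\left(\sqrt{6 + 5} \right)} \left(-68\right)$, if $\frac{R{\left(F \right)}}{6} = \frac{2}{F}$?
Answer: $- \frac{816 \sqrt{11}}{11} \approx -246.03$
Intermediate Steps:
$R{\left(F \right)} = \frac{12}{F}$ ($R{\left(F \right)} = 6 \frac{2}{F} = \frac{12}{F}$)
$R{\left(\sqrt{6 + 5} \right)} \left(-68\right) = \frac{12}{\sqrt{6 + 5}} \left(-68\right) = \frac{12}{\sqrt{11}} \left(-68\right) = 12 \frac{\sqrt{11}}{11} \left(-68\right) = \frac{12 \sqrt{11}}{11} \left(-68\right) = - \frac{816 \sqrt{11}}{11}$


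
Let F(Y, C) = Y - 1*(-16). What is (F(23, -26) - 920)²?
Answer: 776161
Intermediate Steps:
F(Y, C) = 16 + Y (F(Y, C) = Y + 16 = 16 + Y)
(F(23, -26) - 920)² = ((16 + 23) - 920)² = (39 - 920)² = (-881)² = 776161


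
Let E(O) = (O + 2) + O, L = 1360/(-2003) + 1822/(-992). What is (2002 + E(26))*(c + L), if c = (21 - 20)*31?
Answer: 7272800595/124186 ≈ 58564.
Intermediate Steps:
L = -2499293/993488 (L = 1360*(-1/2003) + 1822*(-1/992) = -1360/2003 - 911/496 = -2499293/993488 ≈ -2.5157)
E(O) = 2 + 2*O (E(O) = (2 + O) + O = 2 + 2*O)
c = 31 (c = 1*31 = 31)
(2002 + E(26))*(c + L) = (2002 + (2 + 2*26))*(31 - 2499293/993488) = (2002 + (2 + 52))*(28298835/993488) = (2002 + 54)*(28298835/993488) = 2056*(28298835/993488) = 7272800595/124186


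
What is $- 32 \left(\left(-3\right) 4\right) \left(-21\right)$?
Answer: $-8064$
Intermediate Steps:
$- 32 \left(\left(-3\right) 4\right) \left(-21\right) = \left(-32\right) \left(-12\right) \left(-21\right) = 384 \left(-21\right) = -8064$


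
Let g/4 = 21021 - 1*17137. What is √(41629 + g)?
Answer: √57165 ≈ 239.09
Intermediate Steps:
g = 15536 (g = 4*(21021 - 1*17137) = 4*(21021 - 17137) = 4*3884 = 15536)
√(41629 + g) = √(41629 + 15536) = √57165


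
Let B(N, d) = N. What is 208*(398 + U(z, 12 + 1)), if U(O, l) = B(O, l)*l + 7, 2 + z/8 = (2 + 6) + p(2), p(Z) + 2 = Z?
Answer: 214032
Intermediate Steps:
p(Z) = -2 + Z
z = 48 (z = -16 + 8*((2 + 6) + (-2 + 2)) = -16 + 8*(8 + 0) = -16 + 8*8 = -16 + 64 = 48)
U(O, l) = 7 + O*l (U(O, l) = O*l + 7 = 7 + O*l)
208*(398 + U(z, 12 + 1)) = 208*(398 + (7 + 48*(12 + 1))) = 208*(398 + (7 + 48*13)) = 208*(398 + (7 + 624)) = 208*(398 + 631) = 208*1029 = 214032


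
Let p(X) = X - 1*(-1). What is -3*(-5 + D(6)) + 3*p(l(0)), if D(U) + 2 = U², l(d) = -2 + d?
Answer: -90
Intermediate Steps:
p(X) = 1 + X (p(X) = X + 1 = 1 + X)
D(U) = -2 + U²
-3*(-5 + D(6)) + 3*p(l(0)) = -3*(-5 + (-2 + 6²)) + 3*(1 + (-2 + 0)) = -3*(-5 + (-2 + 36)) + 3*(1 - 2) = -3*(-5 + 34) + 3*(-1) = -3*29 - 3 = -87 - 3 = -90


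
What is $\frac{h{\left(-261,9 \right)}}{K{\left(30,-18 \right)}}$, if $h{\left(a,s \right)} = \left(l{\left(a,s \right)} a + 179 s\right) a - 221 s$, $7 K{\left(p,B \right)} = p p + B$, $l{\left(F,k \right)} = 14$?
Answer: $\frac{29513}{7} \approx 4216.1$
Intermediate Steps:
$K{\left(p,B \right)} = \frac{B}{7} + \frac{p^{2}}{7}$ ($K{\left(p,B \right)} = \frac{p p + B}{7} = \frac{p^{2} + B}{7} = \frac{B + p^{2}}{7} = \frac{B}{7} + \frac{p^{2}}{7}$)
$h{\left(a,s \right)} = - 221 s + a \left(14 a + 179 s\right)$ ($h{\left(a,s \right)} = \left(14 a + 179 s\right) a - 221 s = a \left(14 a + 179 s\right) - 221 s = - 221 s + a \left(14 a + 179 s\right)$)
$\frac{h{\left(-261,9 \right)}}{K{\left(30,-18 \right)}} = \frac{\left(-221\right) 9 + 14 \left(-261\right)^{2} + 179 \left(-261\right) 9}{\frac{1}{7} \left(-18\right) + \frac{30^{2}}{7}} = \frac{-1989 + 14 \cdot 68121 - 420471}{- \frac{18}{7} + \frac{1}{7} \cdot 900} = \frac{-1989 + 953694 - 420471}{- \frac{18}{7} + \frac{900}{7}} = \frac{531234}{126} = 531234 \cdot \frac{1}{126} = \frac{29513}{7}$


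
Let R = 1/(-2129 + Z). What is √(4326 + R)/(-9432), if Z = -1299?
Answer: -√12708904639/16166448 ≈ -0.0069733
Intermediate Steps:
R = -1/3428 (R = 1/(-2129 - 1299) = 1/(-3428) = -1/3428 ≈ -0.00029172)
√(4326 + R)/(-9432) = √(4326 - 1/3428)/(-9432) = √(14829527/3428)*(-1/9432) = (√12708904639/1714)*(-1/9432) = -√12708904639/16166448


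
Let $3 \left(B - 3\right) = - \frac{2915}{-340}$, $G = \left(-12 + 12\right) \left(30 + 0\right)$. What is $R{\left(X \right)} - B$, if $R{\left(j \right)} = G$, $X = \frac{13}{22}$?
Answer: $- \frac{1195}{204} \approx -5.8578$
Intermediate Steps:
$G = 0$ ($G = 0 \cdot 30 = 0$)
$X = \frac{13}{22}$ ($X = 13 \cdot \frac{1}{22} = \frac{13}{22} \approx 0.59091$)
$R{\left(j \right)} = 0$
$B = \frac{1195}{204}$ ($B = 3 + \frac{\left(-2915\right) \frac{1}{-340}}{3} = 3 + \frac{\left(-2915\right) \left(- \frac{1}{340}\right)}{3} = 3 + \frac{1}{3} \cdot \frac{583}{68} = 3 + \frac{583}{204} = \frac{1195}{204} \approx 5.8578$)
$R{\left(X \right)} - B = 0 - \frac{1195}{204} = - \frac{1195}{204}$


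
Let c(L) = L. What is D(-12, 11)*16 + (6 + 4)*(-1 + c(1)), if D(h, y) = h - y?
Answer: -368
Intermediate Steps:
D(-12, 11)*16 + (6 + 4)*(-1 + c(1)) = (-12 - 1*11)*16 + (6 + 4)*(-1 + 1) = (-12 - 11)*16 + 10*0 = -23*16 + 0 = -368 + 0 = -368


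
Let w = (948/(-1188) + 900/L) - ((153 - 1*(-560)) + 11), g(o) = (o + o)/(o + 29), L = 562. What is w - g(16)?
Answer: -11187993/15455 ≈ -723.91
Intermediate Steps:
g(o) = 2*o/(29 + o) (g(o) = (2*o)/(29 + o) = 2*o/(29 + o))
w = -20118605/27819 (w = (948/(-1188) + 900/562) - ((153 - 1*(-560)) + 11) = (948*(-1/1188) + 900*(1/562)) - ((153 + 560) + 11) = (-79/99 + 450/281) - (713 + 11) = 22351/27819 - 1*724 = 22351/27819 - 724 = -20118605/27819 ≈ -723.20)
w - g(16) = -20118605/27819 - 2*16/(29 + 16) = -20118605/27819 - 2*16/45 = -20118605/27819 - 1*32/45 = -20118605/27819 - 32/45 = -11187993/15455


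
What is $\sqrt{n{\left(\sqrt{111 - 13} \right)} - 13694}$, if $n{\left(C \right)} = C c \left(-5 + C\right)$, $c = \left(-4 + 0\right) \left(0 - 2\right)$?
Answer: $\sqrt{-12910 - 280 \sqrt{2}} \approx 115.35 i$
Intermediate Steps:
$c = 8$ ($c = \left(-4\right) \left(-2\right) = 8$)
$n{\left(C \right)} = 8 C \left(-5 + C\right)$ ($n{\left(C \right)} = C 8 \left(-5 + C\right) = 8 C \left(-5 + C\right)$)
$\sqrt{n{\left(\sqrt{111 - 13} \right)} - 13694} = \sqrt{8 \sqrt{111 - 13} \left(-5 + \sqrt{111 - 13}\right) - 13694} = \sqrt{8 \sqrt{98} \left(-5 + \sqrt{98}\right) - 13694} = \sqrt{8 \cdot 7 \sqrt{2} \left(-5 + 7 \sqrt{2}\right) - 13694} = \sqrt{56 \sqrt{2} \left(-5 + 7 \sqrt{2}\right) - 13694} = \sqrt{-13694 + 56 \sqrt{2} \left(-5 + 7 \sqrt{2}\right)}$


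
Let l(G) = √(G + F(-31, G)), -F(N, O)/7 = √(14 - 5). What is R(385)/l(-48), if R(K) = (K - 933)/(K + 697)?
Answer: 274*I*√69/37329 ≈ 0.060972*I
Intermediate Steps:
F(N, O) = -21 (F(N, O) = -7*√(14 - 5) = -7*√9 = -7*3 = -21)
R(K) = (-933 + K)/(697 + K)
l(G) = √(-21 + G) (l(G) = √(G - 21) = √(-21 + G))
R(385)/l(-48) = ((-933 + 385)/(697 + 385))/(√(-21 - 48)) = (-548/1082)/(√(-69)) = ((1/1082)*(-548))/((I*√69)) = -(-274)*I*√69/37329 = 274*I*√69/37329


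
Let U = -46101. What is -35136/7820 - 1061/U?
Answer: -402876929/90127455 ≈ -4.4701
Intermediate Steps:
-35136/7820 - 1061/U = -35136/7820 - 1061/(-46101) = -35136*1/7820 - 1061*(-1/46101) = -8784/1955 + 1061/46101 = -402876929/90127455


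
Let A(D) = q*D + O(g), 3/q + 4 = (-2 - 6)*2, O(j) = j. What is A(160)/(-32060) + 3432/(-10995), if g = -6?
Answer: -3656669/11749990 ≈ -0.31121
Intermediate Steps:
q = -3/20 (q = 3/(-4 + (-2 - 6)*2) = 3/(-4 - 8*2) = 3/(-4 - 16) = 3/(-20) = 3*(-1/20) = -3/20 ≈ -0.15000)
A(D) = -6 - 3*D/20 (A(D) = -3*D/20 - 6 = -6 - 3*D/20)
A(160)/(-32060) + 3432/(-10995) = (-6 - 3/20*160)/(-32060) + 3432/(-10995) = (-6 - 24)*(-1/32060) + 3432*(-1/10995) = -30*(-1/32060) - 1144/3665 = 3/3206 - 1144/3665 = -3656669/11749990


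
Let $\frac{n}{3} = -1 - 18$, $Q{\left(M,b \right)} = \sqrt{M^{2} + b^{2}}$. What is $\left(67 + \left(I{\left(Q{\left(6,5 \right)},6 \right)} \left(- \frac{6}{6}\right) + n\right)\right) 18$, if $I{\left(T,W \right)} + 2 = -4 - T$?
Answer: $288 + 18 \sqrt{61} \approx 428.58$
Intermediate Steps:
$I{\left(T,W \right)} = -6 - T$ ($I{\left(T,W \right)} = -2 - \left(4 + T\right) = -6 - T$)
$n = -57$ ($n = 3 \left(-1 - 18\right) = 3 \left(-19\right) = -57$)
$\left(67 + \left(I{\left(Q{\left(6,5 \right)},6 \right)} \left(- \frac{6}{6}\right) + n\right)\right) 18 = \left(67 - \left(57 - \left(-6 - \sqrt{6^{2} + 5^{2}}\right) \left(- \frac{6}{6}\right)\right)\right) 18 = \left(67 - \left(57 - \left(-6 - \sqrt{36 + 25}\right) \left(\left(-6\right) \frac{1}{6}\right)\right)\right) 18 = \left(67 - \left(57 - \left(-6 - \sqrt{61}\right) \left(-1\right)\right)\right) 18 = \left(67 - \left(51 - \sqrt{61}\right)\right) 18 = \left(16 + \sqrt{61}\right) 18 = 288 + 18 \sqrt{61}$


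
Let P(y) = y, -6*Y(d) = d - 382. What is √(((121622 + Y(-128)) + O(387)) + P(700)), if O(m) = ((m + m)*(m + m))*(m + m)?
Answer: √463807231 ≈ 21536.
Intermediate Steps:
Y(d) = 191/3 - d/6 (Y(d) = -(d - 382)/6 = -(-382 + d)/6 = 191/3 - d/6)
O(m) = 8*m³ (O(m) = ((2*m)*(2*m))*(2*m) = (4*m²)*(2*m) = 8*m³)
√(((121622 + Y(-128)) + O(387)) + P(700)) = √(((121622 + (191/3 - ⅙*(-128))) + 8*387³) + 700) = √(((121622 + (191/3 + 64/3)) + 8*57960603) + 700) = √(((121622 + 85) + 463684824) + 700) = √((121707 + 463684824) + 700) = √(463806531 + 700) = √463807231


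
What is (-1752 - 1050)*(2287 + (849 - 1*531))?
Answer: -7299210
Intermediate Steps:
(-1752 - 1050)*(2287 + (849 - 1*531)) = -2802*(2287 + (849 - 531)) = -2802*(2287 + 318) = -2802*2605 = -7299210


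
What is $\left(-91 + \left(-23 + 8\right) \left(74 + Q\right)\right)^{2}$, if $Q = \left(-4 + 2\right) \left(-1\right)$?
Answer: $1515361$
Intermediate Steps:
$Q = 2$ ($Q = \left(-2\right) \left(-1\right) = 2$)
$\left(-91 + \left(-23 + 8\right) \left(74 + Q\right)\right)^{2} = \left(-91 + \left(-23 + 8\right) \left(74 + 2\right)\right)^{2} = \left(-91 - 1140\right)^{2} = \left(-1231\right)^{2} = 1515361$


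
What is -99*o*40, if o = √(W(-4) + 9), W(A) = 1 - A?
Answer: -3960*√14 ≈ -14817.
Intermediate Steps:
o = √14 (o = √((1 - 1*(-4)) + 9) = √((1 + 4) + 9) = √(5 + 9) = √14 ≈ 3.7417)
-99*o*40 = -99*√14*40 = -3960*√14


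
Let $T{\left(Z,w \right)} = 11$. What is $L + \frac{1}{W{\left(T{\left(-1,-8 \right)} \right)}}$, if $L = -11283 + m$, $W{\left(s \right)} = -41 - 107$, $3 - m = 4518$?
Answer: $- \frac{2338105}{148} \approx -15798.0$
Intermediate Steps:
$m = -4515$ ($m = 3 - 4518 = -4515$)
$W{\left(s \right)} = -148$ ($W{\left(s \right)} = -41 - 107 = -148$)
$L = -15798$ ($L = -11283 - 4515 = -15798$)
$L + \frac{1}{W{\left(T{\left(-1,-8 \right)} \right)}} = -15798 + \frac{1}{-148} = -15798 - \frac{1}{148} = - \frac{2338105}{148}$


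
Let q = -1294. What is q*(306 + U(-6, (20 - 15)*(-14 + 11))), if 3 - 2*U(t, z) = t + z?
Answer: -411492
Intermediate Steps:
U(t, z) = 3/2 - t/2 - z/2 (U(t, z) = 3/2 - (t + z)/2 = 3/2 + (-t/2 - z/2) = 3/2 - t/2 - z/2)
q*(306 + U(-6, (20 - 15)*(-14 + 11))) = -1294*(306 + (3/2 - ½*(-6) - (20 - 15)*(-14 + 11)/2)) = -1294*(306 + (3/2 + 3 - 5*(-3)/2)) = -1294*(306 + (3/2 + 3 - ½*(-15))) = -1294*(306 + (3/2 + 3 + 15/2)) = -1294*(306 + 12) = -1294*318 = -411492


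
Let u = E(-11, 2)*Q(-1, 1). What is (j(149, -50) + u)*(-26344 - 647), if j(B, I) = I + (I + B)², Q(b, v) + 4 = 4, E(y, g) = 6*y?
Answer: -263189241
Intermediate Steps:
Q(b, v) = 0 (Q(b, v) = -4 + 4 = 0)
j(B, I) = I + (B + I)²
u = 0 (u = (6*(-11))*0 = -66*0 = 0)
(j(149, -50) + u)*(-26344 - 647) = ((-50 + (149 - 50)²) + 0)*(-26344 - 647) = ((-50 + 99²) + 0)*(-26991) = ((-50 + 9801) + 0)*(-26991) = (9751 + 0)*(-26991) = 9751*(-26991) = -263189241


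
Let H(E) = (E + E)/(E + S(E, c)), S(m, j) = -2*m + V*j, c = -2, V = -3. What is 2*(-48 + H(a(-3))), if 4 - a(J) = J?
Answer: -124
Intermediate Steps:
S(m, j) = -3*j - 2*m (S(m, j) = -2*m - 3*j = -3*j - 2*m)
a(J) = 4 - J
H(E) = 2*E/(6 - E) (H(E) = (E + E)/(E + (-3*(-2) - 2*E)) = (2*E)/(E + (6 - 2*E)) = (2*E)/(6 - E) = 2*E/(6 - E))
2*(-48 + H(a(-3))) = 2*(-48 - 2*(4 - 1*(-3))/(-6 + (4 - 1*(-3)))) = 2*(-48 - 2*(4 + 3)/(-6 + (4 + 3))) = 2*(-48 - 2*7/(-6 + 7)) = 2*(-48 - 2*7/1) = 2*(-48 - 2*7*1) = 2*(-48 - 14) = 2*(-62) = -124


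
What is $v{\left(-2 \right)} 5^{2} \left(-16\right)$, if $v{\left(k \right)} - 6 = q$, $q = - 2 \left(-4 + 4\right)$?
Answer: $-2400$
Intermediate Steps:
$q = 0$ ($q = \left(-2\right) 0 = 0$)
$v{\left(k \right)} = 6$ ($v{\left(k \right)} = 6 + 0 = 6$)
$v{\left(-2 \right)} 5^{2} \left(-16\right) = 6 \cdot 5^{2} \left(-16\right) = 6 \cdot 25 \left(-16\right) = 150 \left(-16\right) = -2400$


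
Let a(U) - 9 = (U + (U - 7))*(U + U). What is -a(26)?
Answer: -2349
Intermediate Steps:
a(U) = 9 + 2*U*(-7 + 2*U) (a(U) = 9 + (U + (U - 7))*(U + U) = 9 + (U + (-7 + U))*(2*U) = 9 + (-7 + 2*U)*(2*U) = 9 + 2*U*(-7 + 2*U))
-a(26) = -(9 - 14*26 + 4*26**2) = -(9 - 364 + 4*676) = -(9 - 364 + 2704) = -1*2349 = -2349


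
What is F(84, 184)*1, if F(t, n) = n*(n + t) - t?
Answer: 49228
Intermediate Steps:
F(t, n) = -t + n*(n + t)
F(84, 184)*1 = (184² - 1*84 + 184*84)*1 = (33856 - 84 + 15456)*1 = 49228*1 = 49228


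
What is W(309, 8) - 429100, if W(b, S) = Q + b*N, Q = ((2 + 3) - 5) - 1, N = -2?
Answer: -429719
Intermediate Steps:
Q = -1 (Q = (5 - 5) - 1 = 0 - 1 = -1)
W(b, S) = -1 - 2*b (W(b, S) = -1 + b*(-2) = -1 - 2*b)
W(309, 8) - 429100 = (-1 - 2*309) - 429100 = (-1 - 618) - 429100 = -619 - 429100 = -429719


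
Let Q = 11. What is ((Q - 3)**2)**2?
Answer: 4096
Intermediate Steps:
((Q - 3)**2)**2 = ((11 - 3)**2)**2 = (8**2)**2 = 64**2 = 4096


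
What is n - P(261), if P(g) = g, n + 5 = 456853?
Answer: 456587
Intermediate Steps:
n = 456848 (n = -5 + 456853 = 456848)
n - P(261) = 456848 - 1*261 = 456848 - 261 = 456587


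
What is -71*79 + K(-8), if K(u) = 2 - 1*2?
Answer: -5609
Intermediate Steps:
K(u) = 0 (K(u) = 2 - 2 = 0)
-71*79 + K(-8) = -71*79 + 0 = -5609 + 0 = -5609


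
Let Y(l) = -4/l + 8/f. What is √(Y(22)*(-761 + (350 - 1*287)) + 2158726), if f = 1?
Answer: √260545538/11 ≈ 1467.4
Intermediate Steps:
Y(l) = 8 - 4/l (Y(l) = -4/l + 8/1 = -4/l + 8*1 = -4/l + 8 = 8 - 4/l)
√(Y(22)*(-761 + (350 - 1*287)) + 2158726) = √((8 - 4/22)*(-761 + (350 - 1*287)) + 2158726) = √((8 - 4*1/22)*(-761 + (350 - 287)) + 2158726) = √((8 - 2/11)*(-761 + 63) + 2158726) = √((86/11)*(-698) + 2158726) = √(-60028/11 + 2158726) = √(23685958/11) = √260545538/11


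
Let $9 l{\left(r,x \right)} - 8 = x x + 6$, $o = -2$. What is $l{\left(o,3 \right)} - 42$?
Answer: $- \frac{355}{9} \approx -39.444$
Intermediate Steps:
$l{\left(r,x \right)} = \frac{14}{9} + \frac{x^{2}}{9}$ ($l{\left(r,x \right)} = \frac{8}{9} + \frac{x x + 6}{9} = \frac{8}{9} + \frac{x^{2} + 6}{9} = \frac{8}{9} + \frac{6 + x^{2}}{9} = \frac{8}{9} + \left(\frac{2}{3} + \frac{x^{2}}{9}\right) = \frac{14}{9} + \frac{x^{2}}{9}$)
$l{\left(o,3 \right)} - 42 = \left(\frac{14}{9} + \frac{3^{2}}{9}\right) - 42 = \left(\frac{14}{9} + \frac{1}{9} \cdot 9\right) - 42 = \left(\frac{14}{9} + 1\right) - 42 = \frac{23}{9} - 42 = - \frac{355}{9}$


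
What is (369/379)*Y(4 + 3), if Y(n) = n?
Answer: 2583/379 ≈ 6.8153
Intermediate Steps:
(369/379)*Y(4 + 3) = (369/379)*(4 + 3) = (369*(1/379))*7 = (369/379)*7 = 2583/379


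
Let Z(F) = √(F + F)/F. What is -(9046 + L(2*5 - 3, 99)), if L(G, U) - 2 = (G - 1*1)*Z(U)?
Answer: -9048 - 2*√22/11 ≈ -9048.9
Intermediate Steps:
Z(F) = √2/√F (Z(F) = √(2*F)/F = (√2*√F)/F = √2/√F)
L(G, U) = 2 + √2*(-1 + G)/√U (L(G, U) = 2 + (G - 1*1)*(√2/√U) = 2 + (G - 1)*(√2/√U) = 2 + (-1 + G)*(√2/√U) = 2 + √2*(-1 + G)/√U)
-(9046 + L(2*5 - 3, 99)) = -(9046 + (-√2 + 2*√99 + (2*5 - 3)*√2)/√99) = -(9046 + (√11/33)*(-√2 + 2*(3*√11) + (10 - 3)*√2)) = -(9046 + (√11/33)*(-√2 + 6*√11 + 7*√2)) = -(9046 + (√11/33)*(6*√2 + 6*√11)) = -(9046 + √11*(6*√2 + 6*√11)/33) = -9046 - √11*(6*√2 + 6*√11)/33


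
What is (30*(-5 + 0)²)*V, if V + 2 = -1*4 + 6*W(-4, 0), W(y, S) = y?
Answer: -22500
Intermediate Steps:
V = -30 (V = -2 + (-1*4 + 6*(-4)) = -2 + (-4 - 24) = -2 - 28 = -30)
(30*(-5 + 0)²)*V = (30*(-5 + 0)²)*(-30) = (30*(-5)²)*(-30) = (30*25)*(-30) = 750*(-30) = -22500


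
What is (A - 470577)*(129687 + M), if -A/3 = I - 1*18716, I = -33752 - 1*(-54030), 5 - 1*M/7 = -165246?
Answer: -611399234772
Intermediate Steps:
M = 1156757 (M = 35 - 7*(-165246) = 35 + 1156722 = 1156757)
I = 20278 (I = -33752 + 54030 = 20278)
A = -4686 (A = -3*(20278 - 1*18716) = -3*(20278 - 18716) = -3*1562 = -4686)
(A - 470577)*(129687 + M) = (-4686 - 470577)*(129687 + 1156757) = -475263*1286444 = -611399234772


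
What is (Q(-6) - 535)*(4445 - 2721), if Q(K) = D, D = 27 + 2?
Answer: -872344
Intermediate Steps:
D = 29
Q(K) = 29
(Q(-6) - 535)*(4445 - 2721) = (29 - 535)*(4445 - 2721) = -506*1724 = -872344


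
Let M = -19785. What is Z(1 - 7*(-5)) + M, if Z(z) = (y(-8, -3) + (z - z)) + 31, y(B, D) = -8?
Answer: -19762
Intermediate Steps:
Z(z) = 23 (Z(z) = (-8 + (z - z)) + 31 = (-8 + 0) + 31 = -8 + 31 = 23)
Z(1 - 7*(-5)) + M = 23 - 19785 = -19762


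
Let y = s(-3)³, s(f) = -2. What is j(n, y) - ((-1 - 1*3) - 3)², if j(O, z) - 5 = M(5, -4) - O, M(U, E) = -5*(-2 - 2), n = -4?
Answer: -20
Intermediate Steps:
y = -8 (y = (-2)³ = -8)
M(U, E) = 20 (M(U, E) = -5*(-4) = 20)
j(O, z) = 25 - O (j(O, z) = 5 + (20 - O) = 25 - O)
j(n, y) - ((-1 - 1*3) - 3)² = (25 - 1*(-4)) - ((-1 - 1*3) - 3)² = (25 + 4) - ((-1 - 3) - 3)² = 29 - (-4 - 3)² = 29 - 1*(-7)² = 29 - 1*49 = 29 - 49 = -20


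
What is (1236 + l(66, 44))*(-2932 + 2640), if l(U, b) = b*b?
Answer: -926224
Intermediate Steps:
l(U, b) = b²
(1236 + l(66, 44))*(-2932 + 2640) = (1236 + 44²)*(-2932 + 2640) = (1236 + 1936)*(-292) = 3172*(-292) = -926224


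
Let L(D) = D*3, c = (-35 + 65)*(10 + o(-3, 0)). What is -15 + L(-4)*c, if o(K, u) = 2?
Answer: -4335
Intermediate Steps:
c = 360 (c = (-35 + 65)*(10 + 2) = 30*12 = 360)
L(D) = 3*D
-15 + L(-4)*c = -15 + (3*(-4))*360 = -15 - 12*360 = -15 - 4320 = -4335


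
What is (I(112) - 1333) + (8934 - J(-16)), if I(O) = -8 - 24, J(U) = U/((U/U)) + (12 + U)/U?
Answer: 30339/4 ≈ 7584.8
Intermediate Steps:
J(U) = U + (12 + U)/U (J(U) = U/1 + (12 + U)/U = U*1 + (12 + U)/U = U + (12 + U)/U)
I(O) = -32
(I(112) - 1333) + (8934 - J(-16)) = (-32 - 1333) + (8934 - (1 - 16 + 12/(-16))) = -1365 + (8934 - (1 - 16 + 12*(-1/16))) = -1365 + (8934 - (1 - 16 - ¾)) = -1365 + (8934 - 1*(-63/4)) = -1365 + (8934 + 63/4) = -1365 + 35799/4 = 30339/4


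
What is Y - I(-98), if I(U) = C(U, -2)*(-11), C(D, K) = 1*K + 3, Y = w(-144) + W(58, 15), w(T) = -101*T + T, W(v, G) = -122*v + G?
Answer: 7350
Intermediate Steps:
W(v, G) = G - 122*v
w(T) = -100*T
Y = 7339 (Y = -100*(-144) + (15 - 122*58) = 14400 + (15 - 7076) = 14400 - 7061 = 7339)
C(D, K) = 3 + K (C(D, K) = K + 3 = 3 + K)
I(U) = -11 (I(U) = (3 - 2)*(-11) = 1*(-11) = -11)
Y - I(-98) = 7339 - 1*(-11) = 7339 + 11 = 7350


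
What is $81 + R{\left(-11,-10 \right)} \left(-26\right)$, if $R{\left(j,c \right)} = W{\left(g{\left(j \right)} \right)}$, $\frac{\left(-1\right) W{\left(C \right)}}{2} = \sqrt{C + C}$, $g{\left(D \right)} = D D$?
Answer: $81 + 572 \sqrt{2} \approx 889.93$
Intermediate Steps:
$g{\left(D \right)} = D^{2}$
$W{\left(C \right)} = - 2 \sqrt{2} \sqrt{C}$ ($W{\left(C \right)} = - 2 \sqrt{C + C} = - 2 \sqrt{2 C} = - 2 \sqrt{2} \sqrt{C}$)
$R{\left(j,c \right)} = - 2 \sqrt{2} \sqrt{j^{2}}$
$81 + R{\left(-11,-10 \right)} \left(-26\right) = 81 + - 2 \sqrt{2} \sqrt{\left(-11\right)^{2}} \left(-26\right) = 81 + - 2 \sqrt{2} \sqrt{121} \left(-26\right) = 81 + \left(-2\right) \sqrt{2} \cdot 11 \left(-26\right) = 81 + - 22 \sqrt{2} \left(-26\right) = 81 + 572 \sqrt{2}$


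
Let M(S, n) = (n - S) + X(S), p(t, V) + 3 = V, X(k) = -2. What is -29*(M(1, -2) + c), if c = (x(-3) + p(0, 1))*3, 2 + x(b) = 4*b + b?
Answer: 1798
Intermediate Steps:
p(t, V) = -3 + V
M(S, n) = -2 + n - S (M(S, n) = (n - S) - 2 = -2 + n - S)
x(b) = -2 + 5*b (x(b) = -2 + (4*b + b) = -2 + 5*b)
c = -57 (c = ((-2 + 5*(-3)) + (-3 + 1))*3 = ((-2 - 15) - 2)*3 = (-17 - 2)*3 = -19*3 = -57)
-29*(M(1, -2) + c) = -29*((-2 - 2 - 1*1) - 57) = -29*((-2 - 2 - 1) - 57) = -29*(-5 - 57) = -29*(-62) = 1798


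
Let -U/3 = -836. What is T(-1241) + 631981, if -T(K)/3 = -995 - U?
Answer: 642490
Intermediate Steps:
U = 2508 (U = -3*(-836) = 2508)
T(K) = 10509 (T(K) = -3*(-995 - 1*2508) = -3*(-995 - 2508) = -3*(-3503) = 10509)
T(-1241) + 631981 = 10509 + 631981 = 642490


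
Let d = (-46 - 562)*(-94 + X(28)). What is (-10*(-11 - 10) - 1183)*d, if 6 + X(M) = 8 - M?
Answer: -70990080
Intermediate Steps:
X(M) = 2 - M (X(M) = -6 + (8 - M) = 2 - M)
d = 72960 (d = (-46 - 562)*(-94 + (2 - 1*28)) = -608*(-94 + (2 - 28)) = -608*(-94 - 26) = -608*(-120) = 72960)
(-10*(-11 - 10) - 1183)*d = (-10*(-11 - 10) - 1183)*72960 = (-10*(-21) - 1183)*72960 = (210 - 1183)*72960 = -973*72960 = -70990080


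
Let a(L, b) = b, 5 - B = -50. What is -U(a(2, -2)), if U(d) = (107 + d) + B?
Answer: -160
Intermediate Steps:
B = 55 (B = 5 - 1*(-50) = 5 + 50 = 55)
U(d) = 162 + d (U(d) = (107 + d) + 55 = 162 + d)
-U(a(2, -2)) = -(162 - 2) = -1*160 = -160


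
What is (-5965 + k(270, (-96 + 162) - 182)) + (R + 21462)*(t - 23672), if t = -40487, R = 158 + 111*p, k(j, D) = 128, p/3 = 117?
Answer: -3886822216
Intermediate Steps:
p = 351 (p = 3*117 = 351)
R = 39119 (R = 158 + 111*351 = 158 + 38961 = 39119)
(-5965 + k(270, (-96 + 162) - 182)) + (R + 21462)*(t - 23672) = (-5965 + 128) + (39119 + 21462)*(-40487 - 23672) = -5837 + 60581*(-64159) = -5837 - 3886816379 = -3886822216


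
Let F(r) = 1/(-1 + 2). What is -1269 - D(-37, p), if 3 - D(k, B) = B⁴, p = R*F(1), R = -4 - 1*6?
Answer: 8728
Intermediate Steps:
R = -10 (R = -4 - 6 = -10)
F(r) = 1 (F(r) = 1/1 = 1)
p = -10 (p = -10*1 = -10)
D(k, B) = 3 - B⁴
-1269 - D(-37, p) = -1269 - (3 - 1*(-10)⁴) = -1269 - (3 - 1*10000) = -1269 - (3 - 10000) = -1269 - 1*(-9997) = -1269 + 9997 = 8728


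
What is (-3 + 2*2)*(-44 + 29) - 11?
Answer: -26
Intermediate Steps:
(-3 + 2*2)*(-44 + 29) - 11 = (-3 + 4)*(-15) - 11 = 1*(-15) - 11 = -15 - 11 = -26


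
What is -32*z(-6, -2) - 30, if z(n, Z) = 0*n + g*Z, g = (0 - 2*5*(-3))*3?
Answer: 5730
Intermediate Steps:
g = 90 (g = (0 - 10*(-3))*3 = (0 + 30)*3 = 30*3 = 90)
z(n, Z) = 90*Z (z(n, Z) = 0*n + 90*Z = 0 + 90*Z = 90*Z)
-32*z(-6, -2) - 30 = -2880*(-2) - 30 = -32*(-180) - 30 = 5760 - 30 = 5730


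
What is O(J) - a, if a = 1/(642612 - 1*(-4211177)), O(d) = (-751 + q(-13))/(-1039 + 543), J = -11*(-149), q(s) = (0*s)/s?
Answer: 3645195043/2407479344 ≈ 1.5141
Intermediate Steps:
q(s) = 0 (q(s) = 0/s = 0)
J = 1639
O(d) = 751/496 (O(d) = (-751 + 0)/(-1039 + 543) = -751/(-496) = -751*(-1/496) = 751/496)
a = 1/4853789 (a = 1/(642612 + 4211177) = 1/4853789 ≈ 2.0602e-7)
O(J) - a = 751/496 - 1*1/4853789 = 751/496 - 1/4853789 = 3645195043/2407479344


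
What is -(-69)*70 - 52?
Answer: 4778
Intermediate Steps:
-(-69)*70 - 52 = -69*(-70) - 52 = 4830 - 52 = 4778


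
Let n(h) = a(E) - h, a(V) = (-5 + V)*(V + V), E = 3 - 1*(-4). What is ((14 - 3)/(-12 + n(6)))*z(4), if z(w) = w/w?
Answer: 11/10 ≈ 1.1000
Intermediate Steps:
z(w) = 1
E = 7 (E = 3 + 4 = 7)
a(V) = 2*V*(-5 + V) (a(V) = (-5 + V)*(2*V) = 2*V*(-5 + V))
n(h) = 28 - h (n(h) = 2*7*(-5 + 7) - h = 2*7*2 - h = 28 - h)
((14 - 3)/(-12 + n(6)))*z(4) = ((14 - 3)/(-12 + (28 - 1*6)))*1 = (11/(-12 + (28 - 6)))*1 = (11/(-12 + 22))*1 = (11/10)*1 = 11/10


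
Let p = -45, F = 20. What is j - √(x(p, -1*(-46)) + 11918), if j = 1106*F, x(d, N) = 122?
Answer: 22120 - 2*√3010 ≈ 22010.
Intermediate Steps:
j = 22120 (j = 1106*20 = 22120)
j - √(x(p, -1*(-46)) + 11918) = 22120 - √(122 + 11918) = 22120 - √12040 = 22120 - 2*√3010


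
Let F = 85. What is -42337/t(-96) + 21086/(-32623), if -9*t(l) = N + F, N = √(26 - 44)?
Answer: 1056434636617/236288389 - 1143099*I*√2/7243 ≈ 4471.0 - 223.19*I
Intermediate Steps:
N = 3*I*√2 (N = √(-18) = 3*I*√2 ≈ 4.2426*I)
t(l) = -85/9 - I*√2/3 (t(l) = -(3*I*√2 + 85)/9 = -(85 + 3*I*√2)/9 = -85/9 - I*√2/3)
-42337/t(-96) + 21086/(-32623) = -42337/(-85/9 - I*√2/3) + 21086/(-32623) = -42337/(-85/9 - I*√2/3) + 21086*(-1/32623) = -42337/(-85/9 - I*√2/3) - 21086/32623 = -21086/32623 - 42337/(-85/9 - I*√2/3)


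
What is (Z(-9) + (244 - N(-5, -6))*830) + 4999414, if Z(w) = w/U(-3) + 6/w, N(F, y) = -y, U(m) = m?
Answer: 15590869/3 ≈ 5.1970e+6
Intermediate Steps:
Z(w) = 6/w - w/3 (Z(w) = w/(-3) + 6/w = w*(-⅓) + 6/w = -w/3 + 6/w = 6/w - w/3)
(Z(-9) + (244 - N(-5, -6))*830) + 4999414 = ((6/(-9) - ⅓*(-9)) + (244 - (-1)*(-6))*830) + 4999414 = ((6*(-⅑) + 3) + (244 - 1*6)*830) + 4999414 = ((-⅔ + 3) + (244 - 6)*830) + 4999414 = (7/3 + 238*830) + 4999414 = (7/3 + 197540) + 4999414 = 592627/3 + 4999414 = 15590869/3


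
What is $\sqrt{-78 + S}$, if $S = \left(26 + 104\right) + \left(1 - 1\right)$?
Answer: $2 \sqrt{13} \approx 7.2111$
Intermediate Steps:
$S = 130$ ($S = 130 + 0 = 130$)
$\sqrt{-78 + S} = \sqrt{-78 + 130} = \sqrt{52} = 2 \sqrt{13}$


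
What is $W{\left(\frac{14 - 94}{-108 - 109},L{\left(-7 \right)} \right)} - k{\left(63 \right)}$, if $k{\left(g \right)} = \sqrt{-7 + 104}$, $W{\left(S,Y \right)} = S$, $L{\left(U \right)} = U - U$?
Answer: $\frac{80}{217} - \sqrt{97} \approx -9.4802$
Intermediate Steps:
$L{\left(U \right)} = 0$
$k{\left(g \right)} = \sqrt{97}$
$W{\left(\frac{14 - 94}{-108 - 109},L{\left(-7 \right)} \right)} - k{\left(63 \right)} = \frac{14 - 94}{-108 - 109} - \sqrt{97} = - \frac{80}{-217} - \sqrt{97} = \left(-80\right) \left(- \frac{1}{217}\right) - \sqrt{97} = \frac{80}{217} - \sqrt{97}$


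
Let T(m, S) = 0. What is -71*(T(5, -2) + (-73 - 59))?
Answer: 9372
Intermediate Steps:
-71*(T(5, -2) + (-73 - 59)) = -71*(0 + (-73 - 59)) = -71*(0 - 132) = -71*(-132) = 9372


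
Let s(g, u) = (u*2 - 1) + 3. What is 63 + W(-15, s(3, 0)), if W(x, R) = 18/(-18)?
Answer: 62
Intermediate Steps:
s(g, u) = 2 + 2*u (s(g, u) = (2*u - 1) + 3 = (-1 + 2*u) + 3 = 2 + 2*u)
W(x, R) = -1 (W(x, R) = 18*(-1/18) = -1)
63 + W(-15, s(3, 0)) = 63 - 1 = 62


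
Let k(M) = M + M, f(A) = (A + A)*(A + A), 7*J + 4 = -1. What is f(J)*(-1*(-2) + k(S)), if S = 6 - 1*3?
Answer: 800/49 ≈ 16.327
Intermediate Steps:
J = -5/7 (J = -4/7 + (1/7)*(-1) = -4/7 - 1/7 = -5/7 ≈ -0.71429)
S = 3 (S = 6 - 3 = 3)
f(A) = 4*A**2 (f(A) = (2*A)*(2*A) = 4*A**2)
k(M) = 2*M
f(J)*(-1*(-2) + k(S)) = (4*(-5/7)**2)*(-1*(-2) + 2*3) = (4*(25/49))*(2 + 6) = (100/49)*8 = 800/49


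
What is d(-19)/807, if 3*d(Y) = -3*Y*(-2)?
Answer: -38/807 ≈ -0.047088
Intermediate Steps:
d(Y) = 2*Y (d(Y) = (-3*Y*(-2))/3 = (6*Y)/3 = 2*Y)
d(-19)/807 = (2*(-19))/807 = -38*1/807 = -38/807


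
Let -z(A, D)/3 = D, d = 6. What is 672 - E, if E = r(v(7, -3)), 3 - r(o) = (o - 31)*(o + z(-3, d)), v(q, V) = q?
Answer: 933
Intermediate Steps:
z(A, D) = -3*D
r(o) = 3 - (-31 + o)*(-18 + o) (r(o) = 3 - (o - 31)*(o - 3*6) = 3 - (-31 + o)*(o - 18) = 3 - (-31 + o)*(-18 + o))
E = -261 (E = -555 - 1*7² + 49*7 = -555 - 1*49 + 343 = -555 - 49 + 343 = -261)
672 - E = 672 - 1*(-261) = 672 + 261 = 933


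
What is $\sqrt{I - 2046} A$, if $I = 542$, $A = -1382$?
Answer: $- 5528 i \sqrt{94} \approx - 53596.0 i$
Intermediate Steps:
$\sqrt{I - 2046} A = \sqrt{542 - 2046} \left(-1382\right) = \sqrt{-1504} \left(-1382\right) = 4 i \sqrt{94} \left(-1382\right) = - 5528 i \sqrt{94}$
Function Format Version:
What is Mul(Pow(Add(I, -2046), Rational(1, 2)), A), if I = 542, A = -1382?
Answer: Mul(-5528, I, Pow(94, Rational(1, 2))) ≈ Mul(-53596., I)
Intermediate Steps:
Mul(Pow(Add(I, -2046), Rational(1, 2)), A) = Mul(Pow(Add(542, -2046), Rational(1, 2)), -1382) = Mul(Pow(-1504, Rational(1, 2)), -1382) = Mul(Mul(4, I, Pow(94, Rational(1, 2))), -1382) = Mul(-5528, I, Pow(94, Rational(1, 2)))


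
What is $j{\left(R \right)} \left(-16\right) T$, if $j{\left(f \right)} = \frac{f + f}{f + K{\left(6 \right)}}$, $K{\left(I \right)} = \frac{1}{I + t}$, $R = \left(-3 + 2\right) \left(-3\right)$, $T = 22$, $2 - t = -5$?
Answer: $- \frac{3432}{5} \approx -686.4$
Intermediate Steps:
$t = 7$ ($t = 2 - -5 = 2 + 5 = 7$)
$R = 3$ ($R = \left(-1\right) \left(-3\right) = 3$)
$K{\left(I \right)} = \frac{1}{7 + I}$ ($K{\left(I \right)} = \frac{1}{I + 7} = \frac{1}{7 + I}$)
$j{\left(f \right)} = \frac{2 f}{\frac{1}{13} + f}$ ($j{\left(f \right)} = \frac{f + f}{f + \frac{1}{7 + 6}} = \frac{2 f}{f + \frac{1}{13}} = \frac{2 f}{\frac{1}{13} + f}$)
$j{\left(R \right)} \left(-16\right) T = 26 \cdot 3 \frac{1}{1 + 13 \cdot 3} \left(-16\right) 22 = 26 \cdot 3 \frac{1}{1 + 39} \left(-16\right) 22 = 26 \cdot 3 \cdot \frac{1}{40} \left(-16\right) 22 = \frac{39}{20} \left(-16\right) 22 = \left(- \frac{156}{5}\right) 22 = - \frac{3432}{5}$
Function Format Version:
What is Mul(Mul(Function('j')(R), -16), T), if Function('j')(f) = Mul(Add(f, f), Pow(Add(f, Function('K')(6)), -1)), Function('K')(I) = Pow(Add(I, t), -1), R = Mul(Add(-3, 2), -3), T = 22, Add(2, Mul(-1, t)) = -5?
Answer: Rational(-3432, 5) ≈ -686.40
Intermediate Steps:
t = 7 (t = Add(2, Mul(-1, -5)) = Add(2, 5) = 7)
R = 3 (R = Mul(-1, -3) = 3)
Function('K')(I) = Pow(Add(7, I), -1) (Function('K')(I) = Pow(Add(I, 7), -1) = Pow(Add(7, I), -1))
Function('j')(f) = Mul(2, f, Pow(Add(Rational(1, 13), f), -1)) (Function('j')(f) = Mul(Add(f, f), Pow(Add(f, Pow(Add(7, 6), -1)), -1)) = Mul(Mul(2, f), Pow(Add(f, Pow(13, -1)), -1)) = Mul(Mul(2, f), Pow(Add(f, Rational(1, 13)), -1)) = Mul(Mul(2, f), Pow(Add(Rational(1, 13), f), -1)) = Mul(2, f, Pow(Add(Rational(1, 13), f), -1)))
Mul(Mul(Function('j')(R), -16), T) = Mul(Mul(Mul(26, 3, Pow(Add(1, Mul(13, 3)), -1)), -16), 22) = Mul(Mul(Mul(26, 3, Pow(Add(1, 39), -1)), -16), 22) = Mul(Mul(Mul(26, 3, Pow(40, -1)), -16), 22) = Mul(Mul(Mul(26, 3, Rational(1, 40)), -16), 22) = Mul(Mul(Rational(39, 20), -16), 22) = Mul(Rational(-156, 5), 22) = Rational(-3432, 5)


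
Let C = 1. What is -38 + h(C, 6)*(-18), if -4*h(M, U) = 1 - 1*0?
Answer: -67/2 ≈ -33.500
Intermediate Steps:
h(M, U) = -¼ (h(M, U) = -(1 - 1*0)/4 = -(1 + 0)/4 = -¼*1 = -¼)
-38 + h(C, 6)*(-18) = -38 - ¼*(-18) = -38 + 9/2 = -67/2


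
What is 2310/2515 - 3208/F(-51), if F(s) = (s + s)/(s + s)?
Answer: -1613162/503 ≈ -3207.1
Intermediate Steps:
F(s) = 1 (F(s) = (2*s)/((2*s)) = (2*s)*(1/(2*s)) = 1)
2310/2515 - 3208/F(-51) = 2310/2515 - 3208/1 = 2310*(1/2515) - 3208*1 = 462/503 - 3208 = -1613162/503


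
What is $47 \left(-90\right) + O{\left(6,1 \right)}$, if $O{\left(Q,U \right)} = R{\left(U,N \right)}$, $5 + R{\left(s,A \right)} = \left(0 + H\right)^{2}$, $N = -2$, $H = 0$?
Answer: $-4235$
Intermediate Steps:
$R{\left(s,A \right)} = -5$ ($R{\left(s,A \right)} = -5 + \left(0 + 0\right)^{2} = -5 + 0^{2} = -5 + 0 = -5$)
$O{\left(Q,U \right)} = -5$
$47 \left(-90\right) + O{\left(6,1 \right)} = 47 \left(-90\right) - 5 = -4230 - 5 = -4235$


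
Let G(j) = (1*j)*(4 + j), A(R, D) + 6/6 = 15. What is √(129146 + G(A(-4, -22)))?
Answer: √129398 ≈ 359.72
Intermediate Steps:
A(R, D) = 14 (A(R, D) = -1 + 15 = 14)
G(j) = j*(4 + j)
√(129146 + G(A(-4, -22))) = √(129146 + 14*(4 + 14)) = √(129146 + 14*18) = √(129146 + 252) = √129398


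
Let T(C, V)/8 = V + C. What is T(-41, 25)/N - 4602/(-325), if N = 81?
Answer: 25474/2025 ≈ 12.580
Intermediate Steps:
T(C, V) = 8*C + 8*V (T(C, V) = 8*(V + C) = 8*(C + V) = 8*C + 8*V)
T(-41, 25)/N - 4602/(-325) = (8*(-41) + 8*25)/81 - 4602/(-325) = (-328 + 200)*(1/81) - 4602*(-1/325) = -128*1/81 + 354/25 = -128/81 + 354/25 = 25474/2025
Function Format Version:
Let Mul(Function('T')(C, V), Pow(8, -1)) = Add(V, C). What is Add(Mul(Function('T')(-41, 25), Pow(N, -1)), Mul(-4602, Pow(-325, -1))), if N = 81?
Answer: Rational(25474, 2025) ≈ 12.580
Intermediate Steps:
Function('T')(C, V) = Add(Mul(8, C), Mul(8, V)) (Function('T')(C, V) = Mul(8, Add(V, C)) = Mul(8, Add(C, V)) = Add(Mul(8, C), Mul(8, V)))
Add(Mul(Function('T')(-41, 25), Pow(N, -1)), Mul(-4602, Pow(-325, -1))) = Add(Mul(Add(Mul(8, -41), Mul(8, 25)), Pow(81, -1)), Mul(-4602, Pow(-325, -1))) = Add(Mul(Add(-328, 200), Rational(1, 81)), Mul(-4602, Rational(-1, 325))) = Add(Mul(-128, Rational(1, 81)), Rational(354, 25)) = Add(Rational(-128, 81), Rational(354, 25)) = Rational(25474, 2025)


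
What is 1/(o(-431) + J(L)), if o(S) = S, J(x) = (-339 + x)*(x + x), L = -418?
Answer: 1/632421 ≈ 1.5812e-6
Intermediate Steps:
J(x) = 2*x*(-339 + x) (J(x) = (-339 + x)*(2*x) = 2*x*(-339 + x))
1/(o(-431) + J(L)) = 1/(-431 + 2*(-418)*(-339 - 418)) = 1/(-431 + 2*(-418)*(-757)) = 1/(-431 + 632852) = 1/632421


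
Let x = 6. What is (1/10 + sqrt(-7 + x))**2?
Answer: -99/100 + I/5 ≈ -0.99 + 0.2*I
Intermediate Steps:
(1/10 + sqrt(-7 + x))**2 = (1/10 + sqrt(-7 + 6))**2 = (1/10 + sqrt(-1))**2 = (1/10 + I)**2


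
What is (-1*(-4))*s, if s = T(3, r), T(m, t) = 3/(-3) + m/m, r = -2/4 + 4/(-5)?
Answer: 0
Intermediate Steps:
r = -13/10 (r = -2*¼ + 4*(-⅕) = -½ - ⅘ = -13/10 ≈ -1.3000)
T(m, t) = 0 (T(m, t) = 3*(-⅓) + 1 = -1 + 1 = 0)
s = 0
(-1*(-4))*s = -1*(-4)*0 = 4*0 = 0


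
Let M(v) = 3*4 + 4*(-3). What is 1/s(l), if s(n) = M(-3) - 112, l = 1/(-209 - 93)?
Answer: -1/112 ≈ -0.0089286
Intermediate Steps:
M(v) = 0 (M(v) = 12 - 12 = 0)
l = -1/302 (l = 1/(-302) = -1/302 ≈ -0.0033113)
s(n) = -112 (s(n) = 0 - 112 = -112)
1/s(l) = 1/(-112) = -1/112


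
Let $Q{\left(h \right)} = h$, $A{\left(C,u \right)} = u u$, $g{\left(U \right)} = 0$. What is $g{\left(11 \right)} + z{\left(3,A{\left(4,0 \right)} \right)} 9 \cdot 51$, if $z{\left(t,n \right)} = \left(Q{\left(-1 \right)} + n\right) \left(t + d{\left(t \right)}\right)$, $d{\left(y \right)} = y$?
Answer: $-2754$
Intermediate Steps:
$A{\left(C,u \right)} = u^{2}$
$z{\left(t,n \right)} = 2 t \left(-1 + n\right)$ ($z{\left(t,n \right)} = \left(-1 + n\right) \left(t + t\right) = \left(-1 + n\right) 2 t = 2 t \left(-1 + n\right)$)
$g{\left(11 \right)} + z{\left(3,A{\left(4,0 \right)} \right)} 9 \cdot 51 = 0 + 2 \cdot 3 \left(-1 + 0^{2}\right) 9 \cdot 51 = 0 + 2 \cdot 3 \left(-1 + 0\right) 9 \cdot 51 = 0 + 2 \cdot 3 \left(-1\right) 9 \cdot 51 = 0 + \left(-6\right) 9 \cdot 51 = 0 - 2754 = -2754$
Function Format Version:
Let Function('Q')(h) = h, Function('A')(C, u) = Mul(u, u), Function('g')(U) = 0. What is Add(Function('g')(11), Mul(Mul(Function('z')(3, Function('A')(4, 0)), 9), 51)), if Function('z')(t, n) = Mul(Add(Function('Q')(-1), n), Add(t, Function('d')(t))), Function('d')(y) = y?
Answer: -2754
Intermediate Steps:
Function('A')(C, u) = Pow(u, 2)
Function('z')(t, n) = Mul(2, t, Add(-1, n)) (Function('z')(t, n) = Mul(Add(-1, n), Add(t, t)) = Mul(Add(-1, n), Mul(2, t)) = Mul(2, t, Add(-1, n)))
Add(Function('g')(11), Mul(Mul(Function('z')(3, Function('A')(4, 0)), 9), 51)) = Add(0, Mul(Mul(Mul(2, 3, Add(-1, Pow(0, 2))), 9), 51)) = Add(0, Mul(Mul(Mul(2, 3, Add(-1, 0)), 9), 51)) = Add(0, Mul(Mul(Mul(2, 3, -1), 9), 51)) = Add(0, Mul(Mul(-6, 9), 51)) = Add(0, Mul(-54, 51)) = Add(0, -2754) = -2754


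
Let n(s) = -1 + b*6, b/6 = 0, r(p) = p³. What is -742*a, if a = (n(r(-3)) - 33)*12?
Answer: 302736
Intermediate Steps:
b = 0 (b = 6*0 = 0)
n(s) = -1 (n(s) = -1 + 0*6 = -1 + 0 = -1)
a = -408 (a = (-1 - 33)*12 = -34*12 = -408)
-742*a = -742*(-408) = 302736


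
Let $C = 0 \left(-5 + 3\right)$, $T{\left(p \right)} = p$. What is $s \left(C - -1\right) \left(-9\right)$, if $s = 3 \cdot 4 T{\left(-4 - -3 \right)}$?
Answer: $108$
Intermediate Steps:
$s = -12$ ($s = 3 \cdot 4 \left(-4 - -3\right) = 12 \left(-4 + 3\right) = 12 \left(-1\right) = -12$)
$C = 0$ ($C = 0 \left(-2\right) = 0$)
$s \left(C - -1\right) \left(-9\right) = - 12 \left(0 - -1\right) \left(-9\right) = - 12 \left(0 + 1\right) \left(-9\right) = \left(-12\right) 1 \left(-9\right) = \left(-12\right) \left(-9\right) = 108$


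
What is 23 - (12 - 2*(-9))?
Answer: -7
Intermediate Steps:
23 - (12 - 2*(-9)) = 23 - (12 + 18) = 23 - 1*30 = 23 - 30 = -7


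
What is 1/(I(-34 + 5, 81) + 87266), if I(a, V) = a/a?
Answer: 1/87267 ≈ 1.1459e-5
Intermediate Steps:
I(a, V) = 1
1/(I(-34 + 5, 81) + 87266) = 1/(1 + 87266) = 1/87267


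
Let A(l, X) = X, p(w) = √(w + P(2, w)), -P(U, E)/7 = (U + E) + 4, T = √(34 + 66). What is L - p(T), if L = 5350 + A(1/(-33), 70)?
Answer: 5420 - I*√102 ≈ 5420.0 - 10.1*I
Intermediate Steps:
T = 10 (T = √100 = 10)
P(U, E) = -28 - 7*E - 7*U (P(U, E) = -7*((U + E) + 4) = -7*((E + U) + 4) = -7*(4 + E + U) = -28 - 7*E - 7*U)
p(w) = √(-42 - 6*w) (p(w) = √(w + (-28 - 7*w - 7*2)) = √(w + (-28 - 7*w - 14)) = √(w + (-42 - 7*w)) = √(-42 - 6*w))
L = 5420 (L = 5350 + 70 = 5420)
L - p(T) = 5420 - √(-42 - 6*10) = 5420 - √(-42 - 60) = 5420 - √(-102) = 5420 - I*√102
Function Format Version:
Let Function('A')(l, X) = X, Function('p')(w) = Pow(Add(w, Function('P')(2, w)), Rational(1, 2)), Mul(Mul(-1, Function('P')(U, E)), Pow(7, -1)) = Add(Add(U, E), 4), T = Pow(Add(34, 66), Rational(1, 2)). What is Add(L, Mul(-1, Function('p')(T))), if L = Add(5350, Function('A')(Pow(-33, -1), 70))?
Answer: Add(5420, Mul(-1, I, Pow(102, Rational(1, 2)))) ≈ Add(5420.0, Mul(-10.100, I))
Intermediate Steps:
T = 10 (T = Pow(100, Rational(1, 2)) = 10)
Function('P')(U, E) = Add(-28, Mul(-7, E), Mul(-7, U)) (Function('P')(U, E) = Mul(-7, Add(Add(U, E), 4)) = Mul(-7, Add(Add(E, U), 4)) = Mul(-7, Add(4, E, U)) = Add(-28, Mul(-7, E), Mul(-7, U)))
Function('p')(w) = Pow(Add(-42, Mul(-6, w)), Rational(1, 2)) (Function('p')(w) = Pow(Add(w, Add(-28, Mul(-7, w), Mul(-7, 2))), Rational(1, 2)) = Pow(Add(w, Add(-28, Mul(-7, w), -14)), Rational(1, 2)) = Pow(Add(w, Add(-42, Mul(-7, w))), Rational(1, 2)) = Pow(Add(-42, Mul(-6, w)), Rational(1, 2)))
L = 5420 (L = Add(5350, 70) = 5420)
Add(L, Mul(-1, Function('p')(T))) = Add(5420, Mul(-1, Pow(Add(-42, Mul(-6, 10)), Rational(1, 2)))) = Add(5420, Mul(-1, Pow(Add(-42, -60), Rational(1, 2)))) = Add(5420, Mul(-1, Pow(-102, Rational(1, 2)))) = Add(5420, Mul(-1, Mul(I, Pow(102, Rational(1, 2))))) = Add(5420, Mul(-1, I, Pow(102, Rational(1, 2))))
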